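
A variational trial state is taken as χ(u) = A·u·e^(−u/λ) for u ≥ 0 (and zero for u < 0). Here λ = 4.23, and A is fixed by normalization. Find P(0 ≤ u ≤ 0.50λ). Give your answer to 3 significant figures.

P ≈ 0.0803

|χ|² is the probability density, so P = ∫_{0}^{0.50λ} |χ|² du.
With A² fixed by ∫|χ|² = 1, i.e. A² = (λ^3/4)^(−1), substitute and integrate.
Let t = u/λ; then A² and the length scale cancel, so P = ∫_{0}^{0.50} t^2·e^(-2·t) dt ÷ ∫_{0}^{∞} t^2·e^(-2·t) dt.
Using ∫ t^2·e^(-2·t) dt = -(2·t^2 + 2·t + 1)·e^(-2·t)/4, the numerator is 1/4 - 5·e^(-1)/8 and the denominator is 1/4.
This works out to P = 0.08030.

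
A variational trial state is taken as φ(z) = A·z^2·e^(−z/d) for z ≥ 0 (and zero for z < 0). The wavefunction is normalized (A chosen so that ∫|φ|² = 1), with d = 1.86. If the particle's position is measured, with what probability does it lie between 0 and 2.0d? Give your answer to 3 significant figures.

P ≈ 0.371

P = ∫_{0}^{2.0d} |φ(z)|² dz.
The normalization integral ∫|φ|²dz over the whole domain equals 3·d^5/4·A², and A² cancels in the ratio.
In terms of u = z/d (A² and the length scale cancel between numerator and denominator), P = [∫_{0}^{2.0} u^4·e^(-2·u) du] / [∫_{0}^{∞} u^4·e^(-2·u) du].
An antiderivative of u^4·e^(-2·u) is -(u^4/2 + u^3 + 3·u^2/2 + 3·u/2 + 3/4)·e^(-2·u); evaluating from 0 to 2.0 gives 3/4 - 103·e^(-4)/4, while the full integral is 3/4.
This works out to P = 0.3712.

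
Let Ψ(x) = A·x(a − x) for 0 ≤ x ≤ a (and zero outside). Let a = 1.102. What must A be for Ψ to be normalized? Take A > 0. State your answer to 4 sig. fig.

A ≈ 4.296

Normalization requires ∫|Ψ|² dx = 1, integrated from 0 to a.
Expanding the polynomial and integrating term by term, the integral (without the A² prefactor) comes out to a^5/30.
Hence A² = 1/[a^5/30].
Substituting a = 1.102 gives A² = 18.459, so A = 4.2964.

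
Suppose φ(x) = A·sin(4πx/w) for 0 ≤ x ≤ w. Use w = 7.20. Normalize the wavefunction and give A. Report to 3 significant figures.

We need A² ∫|f|² dx = 1, taking the integral from 0 to w.
∫|φ|² dx = A²·(w/2).
Hence A² = 1/[w/2].
Substituting w = 7.20 gives A² = 0.2778, so A = 0.5270.

A ≈ 0.527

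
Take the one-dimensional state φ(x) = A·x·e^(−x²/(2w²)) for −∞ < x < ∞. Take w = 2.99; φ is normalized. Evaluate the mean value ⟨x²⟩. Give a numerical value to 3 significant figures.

⟨x²⟩ = ∫ x^2 |φ|² dx over the full domain.
Evaluating both integrals, ⟨x²⟩ = 3·w^2/2.
Putting w = 2.99 gives 13.41.

⟨x^2⟩ ≈ 13.4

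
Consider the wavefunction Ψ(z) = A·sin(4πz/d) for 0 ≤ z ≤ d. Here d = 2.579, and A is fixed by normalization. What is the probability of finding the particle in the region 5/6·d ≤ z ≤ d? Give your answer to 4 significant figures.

|Ψ|² is the probability density, so P = ∫_{5/6·d}^{d} |Ψ|² dz.
The normalization integral ∫|Ψ|²dz over the whole domain equals d/2·A², and A² cancels in the ratio.
Let u = z/d; then A² and the length scale cancel, so P = ∫_{5/6}^{1} sin(4·π·u)^2 du ÷ ∫_{0}^{1} sin(4·π·u)^2 du.
Using ∫ sin(4·π·u)^2 du = u/2 - sin(4·π·u)·cos(4·π·u)/(8·π), the numerator is √(3)/(32·π) + 1/12 and the denominator is 1/2.
Evaluating gives P = (√(3)/16 + π/6)/π.

P ≈ 0.2011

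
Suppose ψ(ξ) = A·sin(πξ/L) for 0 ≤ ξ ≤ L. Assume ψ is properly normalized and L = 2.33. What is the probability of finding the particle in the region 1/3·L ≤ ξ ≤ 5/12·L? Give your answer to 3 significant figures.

|ψ|² is the probability density, so P = ∫_{1/3·L}^{5/12·L} |ψ|² dξ.
With A² fixed by ∫|ψ|² = 1, i.e. A² = (L/2)^(−1), substitute and integrate.
Substituting u = ξ/L, A² and the length scale cancel in the ratio: P = ∫_{1/3}^{5/12} sin(π·u)^2 du / ∫_{0}^{1} sin(π·u)^2 du.
With ∫ sin(π·u)^2 du = u/2 - sin(2·π·u)/(4·π) + C, the region integral is -1/(8·π) + 1/24 + √(3)/(8·π) and the full one is 1/2.
Taking the ratio, P = (-3 + π + 3·√(3))/(12·π).

P ≈ 0.142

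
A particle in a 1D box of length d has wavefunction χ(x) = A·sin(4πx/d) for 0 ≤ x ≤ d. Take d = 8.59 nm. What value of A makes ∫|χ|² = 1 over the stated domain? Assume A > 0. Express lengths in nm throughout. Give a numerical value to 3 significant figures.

Normalization requires ∫|χ|² dx = 1, integrated from 0 to d.
With ∫₀^d sin²(nπx/d) dx = d/2, the integral (without the A² prefactor) comes out to d/2.
So A² = (d/2)^(−1).
Substituting d = 8.59 gives A² = 0.2328, so A = 0.4825.

A ≈ 0.483 nm^(-1/2)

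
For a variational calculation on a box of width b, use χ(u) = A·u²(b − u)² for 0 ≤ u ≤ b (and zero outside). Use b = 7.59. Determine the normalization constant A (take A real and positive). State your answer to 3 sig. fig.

A ≈ 0.00275

Require ∫ |χ|² du = 1 over the whole domain.
∫|χ|² du = A²·(b^9/630).
Setting this equal to 1 gives A² = 1/(b^9/630).
Plugging in b = 7.59 yields A = 0.002745.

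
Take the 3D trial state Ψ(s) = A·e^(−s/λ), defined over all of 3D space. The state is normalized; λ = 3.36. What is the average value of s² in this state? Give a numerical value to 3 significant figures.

⟨s^2⟩ ≈ 33.9

The expectation value is the |Ψ|²-weighted average of s^2: ∫ s^2|Ψ|² 4πs² ds.
The ratio of the moment integral to the normalization integral gives ⟨s²⟩ = 3·λ^2.
Putting λ = 3.36 gives 33.87.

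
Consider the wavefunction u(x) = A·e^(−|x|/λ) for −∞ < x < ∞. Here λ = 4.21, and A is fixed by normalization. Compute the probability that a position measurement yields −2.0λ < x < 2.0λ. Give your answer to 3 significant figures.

|u|² is the probability density, so P = ∫_{−2.0λ}^{2.0λ} |u|² dx.
Since A² = 1/(λ), this is the region integral divided by the full normalization integral.
Both integrals are even about x = 0, so only the x ≥ 0 halves are needed (the factors of 2 cancel). In terms of t = x/λ (A² and the length scale cancel between numerator and denominator), P = [∫_{0}^{2.0} e^(-2·t) dt] / [∫_{0}^{∞} e^(-2·t) dt].
Using ∫ e^(-2·t) dt = -e^(-2·t)/2, the numerator is 1/2 - e^(-4)/2 and the denominator is 1/2.
Evaluating gives P = 0.9817.

P ≈ 0.982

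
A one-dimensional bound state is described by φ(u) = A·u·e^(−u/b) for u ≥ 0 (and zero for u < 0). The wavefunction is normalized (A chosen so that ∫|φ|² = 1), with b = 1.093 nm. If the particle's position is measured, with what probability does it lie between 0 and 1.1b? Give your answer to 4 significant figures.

|φ|² is the probability density, so P = ∫_{0}^{1.1b} |φ|² du.
The normalization integral ∫|φ|²du over the whole domain equals b^3/4·A², and A² cancels in the ratio.
Substituting t = u/b, A² and the length scale cancel in the ratio: P = ∫_{0}^{1.1} t^2·e^(-2·t) dt / ∫_{0}^{∞} t^2·e^(-2·t) dt.
With ∫ t^2·e^(-2·t) dt = -(2·t^2 + 2·t + 1)·e^(-2·t)/4 + C, the region integral is 1/4 - 281·e^(-11/5)/200 and the full one is 1/4.
This works out to P = 0.37729.

P ≈ 0.3773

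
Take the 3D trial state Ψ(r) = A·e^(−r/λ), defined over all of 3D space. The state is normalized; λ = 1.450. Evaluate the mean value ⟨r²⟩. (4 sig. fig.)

⟨r^2⟩ ≈ 6.308

By definition ⟨r²⟩ = ∫ r^2 |Ψ(r)|² 4πr² dr.
Recall ∫₀^∞ r^m e^(−r/β) dr = m!·β^(m+1), since the A² factors cancel between numerator and denominator, ⟨r²⟩ = 3·λ^2.
Putting λ = 1.450 gives 6.3075.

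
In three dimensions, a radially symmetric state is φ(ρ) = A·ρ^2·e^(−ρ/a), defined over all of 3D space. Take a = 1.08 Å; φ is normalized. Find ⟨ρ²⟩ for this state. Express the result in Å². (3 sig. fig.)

⟨ρ^2⟩ ≈ 16.3 Å^2

By definition ⟨ρ²⟩ = ∫ ρ^2 |φ(ρ)|² 4πρ² dρ.
The ratio of the moment integral to the normalization integral gives ⟨ρ²⟩ = 14·a^2.
With a = 1.08, ⟨ρ^2⟩ = 16.33.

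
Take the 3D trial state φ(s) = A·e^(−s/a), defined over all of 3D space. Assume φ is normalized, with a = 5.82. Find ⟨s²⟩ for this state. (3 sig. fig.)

⟨s^2⟩ ≈ 102

The expectation value is the |φ|²-weighted average of s^2: ∫ s^2|φ|² 4πs² ds.
With ∫₀^∞ s^4 e^(−αs) ds = 4!/α^5, evaluating both integrals, ⟨s²⟩ = 3·a^2.
With a = 5.82, ⟨s^2⟩ = 101.6.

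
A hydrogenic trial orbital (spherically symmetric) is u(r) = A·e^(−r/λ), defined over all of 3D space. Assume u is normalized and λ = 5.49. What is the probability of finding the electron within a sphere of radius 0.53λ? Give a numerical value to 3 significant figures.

With dV = 4πr²dr, the probability is ∫|u|² dV over r ≤ 0.53λ.
Normalization gives A² = 1/(π·λ^3).
Substituting t = r/λ, A², 4π and the length scale all cancel in the ratio: P = ∫_{0}^{0.53} t^2·e^(-2·t) dt / ∫_{0}^{∞} t^2·e^(-2·t) dt.
With ∫ t^2·e^(-2·t) dt = -(2·t^2 + 2·t + 1)·e^(-2·t)/4 + C, the region integral is ≈ 0.022916 and the full one is 1/4.
This evaluates to P = 0.09166.

P ≈ 0.0917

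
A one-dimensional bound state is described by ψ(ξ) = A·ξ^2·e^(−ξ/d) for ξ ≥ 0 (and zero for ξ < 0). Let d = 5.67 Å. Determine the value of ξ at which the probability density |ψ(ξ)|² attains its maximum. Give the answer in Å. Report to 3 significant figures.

ξ ≈ 11.3 Å

Set d/dξ [|ψ(ξ)|²] = 0 and solve for ξ > 0.
This gives ξ = 2·d.
With d = 5.67, the most probable position is 11.34 Å.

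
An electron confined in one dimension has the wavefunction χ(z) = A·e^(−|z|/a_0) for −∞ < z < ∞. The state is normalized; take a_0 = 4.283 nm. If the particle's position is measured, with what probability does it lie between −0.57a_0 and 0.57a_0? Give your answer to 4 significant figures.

The probability is P = ∫ |χ|² dz over [−0.57a_0, 0.57a_0].
With A² fixed by ∫|χ|² = 1, i.e. A² = (a_0)^(−1), substitute and integrate.
Both integrals are even about z = 0, so only the z ≥ 0 halves are needed (the factors of 2 cancel). In terms of u = z/a_0 (A² and the length scale cancel between numerator and denominator), P = [∫_{0}^{0.57} e^(-2·u) du] / [∫_{0}^{∞} e^(-2·u) du].
With ∫ e^(-2·u) du = -e^(-2·u)/2 + C, the region integral is 1/2 - e^(-57/50)/2 and the full one is 1/2.
Taking the ratio, P = 0.68018.

P ≈ 0.6802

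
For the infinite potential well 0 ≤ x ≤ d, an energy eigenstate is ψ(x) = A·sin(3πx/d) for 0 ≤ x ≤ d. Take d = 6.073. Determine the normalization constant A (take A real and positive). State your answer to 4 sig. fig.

A ≈ 0.5739

Normalization requires ∫|ψ|² dx = 1, integrated from 0 to d.
Carrying out the integral gives A² · d/2.
Plugging in d = 6.073 yields A = 0.57387.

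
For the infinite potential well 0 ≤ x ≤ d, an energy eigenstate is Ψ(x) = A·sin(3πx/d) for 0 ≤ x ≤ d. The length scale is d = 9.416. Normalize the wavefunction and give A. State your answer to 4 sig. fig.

A ≈ 0.4609

Require ∫ |Ψ|² dx = 1 over the whole domain.
∫|Ψ|² dx = A²·(d/2).
Plugging in d = 9.416 yields A = 0.46087.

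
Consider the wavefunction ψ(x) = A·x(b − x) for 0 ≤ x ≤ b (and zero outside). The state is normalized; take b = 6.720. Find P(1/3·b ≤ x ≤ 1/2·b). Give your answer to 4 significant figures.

P = ∫_{1/3·b}^{1/2·b} |ψ(x)|² dx.
With A² fixed by ∫|ψ|² = 1, i.e. A² = (b^5/30)^(−1), substitute and integrate.
In terms of u = x/b (A² and the length scale cancel between numerator and denominator), P = [∫_{1/3}^{1/2} u^2·(1 - u)^2 du] / [∫_{0}^{1} u^2·(1 - u)^2 du].
With ∫ u^2·(1 - u)^2 du = u^3·(6·u^2 - 15·u + 10)/30 + C, the region integral is 47/4860 and the full one is 1/30.
Taking the ratio, P = 47/162.

P ≈ 0.2901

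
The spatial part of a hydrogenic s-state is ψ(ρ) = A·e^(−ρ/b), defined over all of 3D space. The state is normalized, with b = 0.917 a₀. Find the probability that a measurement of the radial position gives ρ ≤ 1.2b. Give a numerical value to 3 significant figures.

P = ∫ |ψ|² 4πρ² dρ over ρ ≤ 1.2b.
The full normalization integral is A²·[π·b^3] = 1, fixing A².
Let u = ρ/b; then A², 4π and the length scale all cancel, so P = ∫_{0}^{1.2} u^2·e^(-2·u) du ÷ ∫_{0}^{∞} u^2·e^(-2·u) du.
Using ∫ u^2·e^(-2·u) du = -(2·u^2 + 2·u + 1)·e^(-2·u)/4, the numerator is 1/4 - 157·e^(-12/5)/100 and the denominator is 1/4.
Taking the ratio yields P = 0.4303.

P ≈ 0.430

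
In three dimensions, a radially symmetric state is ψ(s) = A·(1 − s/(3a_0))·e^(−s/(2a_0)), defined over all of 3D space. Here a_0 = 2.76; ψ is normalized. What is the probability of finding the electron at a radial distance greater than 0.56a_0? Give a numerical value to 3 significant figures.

P ≈ 0.957

Integrate the radial probability density 4πs²|ψ|² over s > 0.56a_0.
The full normalization integral is A²·[8·π·a_0^3/3] = 1, fixing A².
Let u = s/a_0; then A², 4π and the length scale all cancel, so P = ∫_{0.56}^{∞} u^2·(1 - u/3)^2·e^(-u) du ÷ ∫_{0}^{∞} u^2·(1 - u/3)^2·e^(-u) du.
Using ∫ u^2·(1 - u/3)^2·e^(-u) du = (-u^4 + 2·u^3 - 3·u^2 - 6·u - 6)·e^(-u)/9, the numerator is ≈ 0.63772 and the denominator is 2/3.
This evaluates to P = 0.9566.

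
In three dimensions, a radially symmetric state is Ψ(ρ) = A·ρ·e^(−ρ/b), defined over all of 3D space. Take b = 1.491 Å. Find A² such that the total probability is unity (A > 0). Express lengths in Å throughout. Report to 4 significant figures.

A^2 ≈ 0.01440 Å^(-5)

Require ∫ |Ψ|² 4πρ² dρ = 1 over the whole domain.
(Spherical symmetry: dV = 4πρ² dρ.)
Recall ∫₀^∞ ρ^m e^(−ρ/β) dρ = m!·β^(m+1), the integral (without the A² prefactor) comes out to 3·π·b^5.
Setting this equal to 1 gives A² = 1/(3·π·b^5).
Plugging in b = 1.491 yields A = 0.12000.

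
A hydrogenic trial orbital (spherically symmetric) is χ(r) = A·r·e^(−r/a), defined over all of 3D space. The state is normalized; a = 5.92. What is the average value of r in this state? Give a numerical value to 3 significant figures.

⟨r⟩ ≈ 14.8

By definition ⟨r⟩ = ∫ r |χ(r)|² 4πr² dr.
Evaluating both integrals, ⟨r⟩ = 5·a/2.
With a = 5.92, ⟨r⟩ = 14.80.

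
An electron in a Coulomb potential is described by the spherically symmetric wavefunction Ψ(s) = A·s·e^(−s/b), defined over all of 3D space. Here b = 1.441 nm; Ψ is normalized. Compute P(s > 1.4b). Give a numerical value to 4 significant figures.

P ≈ 0.8477

Integrate the radial probability density 4πs²|Ψ|² over s > 1.4b.
A² is fixed by ∫₀^∞ 4πs²|Ψ|² ds = 1, i.e. A² = (3·π·b^5)^(−1).
Let u = s/b; then A², 4π and the length scale all cancel, so P = ∫_{1.4}^{∞} u^4·e^(-2·u) du ÷ ∫_{0}^{∞} u^4·e^(-2·u) du.
An antiderivative of u^4·e^(-2·u) is -(u^4/2 + u^3 + 3·u^2/2 + 3·u/2 + 3/4)·e^(-2·u); evaluating from 1.4 to ∞ gives ≈ 0.635757, while the full integral is 3/4.
This evaluates to P = 0.84768.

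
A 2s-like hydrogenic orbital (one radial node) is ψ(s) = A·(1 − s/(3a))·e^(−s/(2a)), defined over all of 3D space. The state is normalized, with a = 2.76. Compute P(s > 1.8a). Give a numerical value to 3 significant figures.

With dV = 4πs²ds, the probability is ∫|ψ|² dV over s > 1.8a.
A² is fixed by ∫₀^∞ 4πs²|ψ|² ds = 1, i.e. A² = (8·π·a^3/3)^(−1).
In terms of u = s/a (A², 4π and the length scale all cancel between numerator and denominator), P = [∫_{1.8}^{∞} u^2·(1 - u/3)^2·e^(-u) du] / [∫_{0}^{∞} u^2·(1 - u/3)^2·e^(-u) du].
With ∫ u^2·(1 - u/3)^2·e^(-u) du = (-u^4 + 2·u^3 - 3·u^2 - 6·u - 6)·e^(-u)/9 + C, the region integral is 5282·e^(-9/5)/1875 and the full one is 2/3.
This evaluates to P = 0.6985.

P ≈ 0.698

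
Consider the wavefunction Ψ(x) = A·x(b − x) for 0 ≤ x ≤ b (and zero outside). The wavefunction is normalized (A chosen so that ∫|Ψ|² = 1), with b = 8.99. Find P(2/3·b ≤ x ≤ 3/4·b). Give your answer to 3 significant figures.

P ≈ 0.106

|Ψ|² is the probability density, so P = ∫_{2/3·b}^{3/4·b} |Ψ|² dx.
The normalization integral ∫|Ψ|²dx over the whole domain equals b^5/30·A², and A² cancels in the ratio.
Substituting u = x/b, A² and the length scale cancel in the ratio: P = ∫_{2/3}^{3/4} u^2·(1 - u)^2 du / ∫_{0}^{1} u^2·(1 - u)^2 du.
An antiderivative of u^2·(1 - u)^2 is u^3·(6·u^2 - 15·u + 10)/30; evaluating from 2/3 to 3/4 gives ≈ 0.0035454, while the full integral is 1/30.
Taking the ratio, P = 0.1064.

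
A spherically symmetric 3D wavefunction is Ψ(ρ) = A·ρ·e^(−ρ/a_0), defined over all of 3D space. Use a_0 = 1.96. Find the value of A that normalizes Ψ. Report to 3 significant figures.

A ≈ 0.0606

Require ∫ |Ψ|² 4πρ² dρ = 1 over the whole domain.
The angular integral contributes 4π, leaving ∫₀^∞ ρ²|Ψ|² dρ.
∫|Ψ|² 4πρ² dρ = A²·(3·π·a_0^5).
Setting this equal to 1 gives A² = 1/(3·π·a_0^5).
Substituting a_0 = 1.96 gives A² = 0.003668, so A = 0.06057.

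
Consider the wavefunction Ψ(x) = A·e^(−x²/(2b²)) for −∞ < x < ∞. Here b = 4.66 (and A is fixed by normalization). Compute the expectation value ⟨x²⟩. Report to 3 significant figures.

⟨x^2⟩ ≈ 10.9

The expectation value is the |Ψ|²-weighted average of x^2: ∫ x^2|Ψ|² dx.
The ratio of the moment integral to the normalization integral gives ⟨x²⟩ = b^2/2.
With b = 4.66, ⟨x^2⟩ = 10.86.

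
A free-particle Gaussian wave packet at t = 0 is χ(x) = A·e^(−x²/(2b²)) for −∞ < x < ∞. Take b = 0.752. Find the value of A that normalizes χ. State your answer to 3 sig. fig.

The normalization condition is ∫|χ|² dx = 1 from −∞ to ∞.
Carrying out the integral gives A² · √(π)·b.
Setting this equal to 1 gives A² = 1/(√(π)·b).
Substituting b = 0.752 gives A² = 0.7503, so A = 0.8662.

A ≈ 0.866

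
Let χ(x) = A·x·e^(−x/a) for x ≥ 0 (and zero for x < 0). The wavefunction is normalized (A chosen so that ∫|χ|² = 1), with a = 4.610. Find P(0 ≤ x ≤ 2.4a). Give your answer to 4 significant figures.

P = ∫_{0}^{2.4a} |χ(x)|² dx.
With A² fixed by ∫|χ|² = 1, i.e. A² = (a^3/4)^(−1), substitute and integrate.
Substituting u = x/a, A² and the length scale cancel in the ratio: P = ∫_{0}^{2.4} u^2·e^(-2·u) du / ∫_{0}^{∞} u^2·e^(-2·u) du.
Using ∫ u^2·e^(-2·u) du = -(2·u^2 + 2·u + 1)·e^(-2·u)/4, the numerator is 1/4 - 433·e^(-24/5)/100 and the denominator is 1/4.
Evaluating gives P = 0.85746.

P ≈ 0.8575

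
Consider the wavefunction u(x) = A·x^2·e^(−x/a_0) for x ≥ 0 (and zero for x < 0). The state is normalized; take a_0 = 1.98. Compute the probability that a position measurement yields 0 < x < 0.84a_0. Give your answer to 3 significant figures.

P ≈ 0.0284

The probability is P = ∫ |u|² dx over [0, 0.84a_0].
The normalization integral ∫|u|²dx over the whole domain equals 3·a_0^5/4·A², and A² cancels in the ratio.
In terms of t = x/a_0 (A² and the length scale cancel between numerator and denominator), P = [∫_{0}^{0.84} t^4·e^(-2·t) dt] / [∫_{0}^{∞} t^4·e^(-2·t) dt].
An antiderivative of t^4·e^(-2·t) is -(t^4/2 + t^3 + 3·t^2/2 + 3·t/2 + 3/4)·e^(-2·t); evaluating from 0 to 0.84 gives ≈ 0.021270, while the full integral is 3/4.
The result is P = 0.02836.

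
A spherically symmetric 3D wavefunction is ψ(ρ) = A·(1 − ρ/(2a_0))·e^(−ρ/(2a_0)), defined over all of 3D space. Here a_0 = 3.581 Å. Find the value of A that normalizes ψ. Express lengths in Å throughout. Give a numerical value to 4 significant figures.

The normalization condition is ∫|ψ|² 4πρ² dρ = 1 from 0 to ∞.
(Spherical symmetry: dV = 4πρ² dρ.)
The integral (without the A² prefactor) comes out to 8·π·a_0^3.
Plugging in a_0 = 3.581 yields A = 0.029436.

A ≈ 0.02944 Å^(-3/2)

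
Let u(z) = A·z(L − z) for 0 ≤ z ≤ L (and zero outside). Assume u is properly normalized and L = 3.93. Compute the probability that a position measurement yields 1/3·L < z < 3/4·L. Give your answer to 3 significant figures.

The probability is P = ∫ |u|² dz over [1/3·L, 3/4·L].
The normalization integral ∫|u|²dz over the whole domain equals L^5/30·A², and A² cancels in the ratio.
Let t = z/L; then A² and the length scale cancel, so P = ∫_{1/3}^{3/4} t^2·(1 - t)^2 dt ÷ ∫_{0}^{1} t^2·(1 - t)^2 dt.
An antiderivative of t^2·(1 - t)^2 is t^3·(6·t^2 - 15·t + 10)/30; evaluating from 1/3 to 3/4 gives ≈ 0.022887, while the full integral is 1/30.
This works out to P = 0.6866.

P ≈ 0.687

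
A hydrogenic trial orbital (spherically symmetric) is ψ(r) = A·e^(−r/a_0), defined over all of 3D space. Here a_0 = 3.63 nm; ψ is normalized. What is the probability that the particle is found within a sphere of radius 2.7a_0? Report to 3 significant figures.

With dV = 4πr²dr, the probability is ∫|ψ|² dV over r ≤ 2.7a_0.
Normalization gives A² = 1/(π·a_0^3).
In terms of u = r/a_0 (A², 4π and the length scale all cancel between numerator and denominator), P = [∫_{0}^{2.7} u^2·e^(-2·u) du] / [∫_{0}^{∞} u^2·e^(-2·u) du].
Using ∫ u^2·e^(-2·u) du = -(2·u^2 + 2·u + 1)·e^(-2·u)/4, the numerator is 1/4 - 1049·e^(-27/5)/200 and the denominator is 1/4.
This evaluates to P = 0.9052.

P ≈ 0.905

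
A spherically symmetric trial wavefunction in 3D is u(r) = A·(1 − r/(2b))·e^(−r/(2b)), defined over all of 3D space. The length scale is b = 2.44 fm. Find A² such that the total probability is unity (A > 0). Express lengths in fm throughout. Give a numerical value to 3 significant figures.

A^2 ≈ 0.00274 fm^(-3)

The normalization condition is ∫|u|² 4πr² dr = 1 from 0 to ∞.
The angular integral contributes 4π, leaving ∫₀^∞ r²|u|² dr.
Recall ∫₀^∞ r^m e^(−r/β) dr = m!·β^(m+1), ∫|u|² 4πr² dr = A²·(8·π·b^3).
So A² = (8·π·b^3)^(−1).
Substituting b = 2.44 gives A² = 0.002739, so A = 0.05234.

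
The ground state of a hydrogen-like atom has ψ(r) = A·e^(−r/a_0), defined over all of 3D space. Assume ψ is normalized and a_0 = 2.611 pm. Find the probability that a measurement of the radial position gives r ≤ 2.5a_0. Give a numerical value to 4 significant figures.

P ≈ 0.8753

P = ∫ |ψ|² 4πr² dr over r ≤ 2.5a_0.
The full normalization integral is A²·[π·a_0^3] = 1, fixing A².
Let u = r/a_0; then A², 4π and the length scale all cancel, so P = ∫_{0}^{2.5} u^2·e^(-2·u) du ÷ ∫_{0}^{∞} u^2·e^(-2·u) du.
An antiderivative of u^2·e^(-2·u) is -(2·u^2 + 2·u + 1)·e^(-2·u)/4; evaluating from 0 to 2.5 gives 1/4 - 37·e^(-5)/8, while the full integral is 1/4.
This evaluates to P = 0.87535.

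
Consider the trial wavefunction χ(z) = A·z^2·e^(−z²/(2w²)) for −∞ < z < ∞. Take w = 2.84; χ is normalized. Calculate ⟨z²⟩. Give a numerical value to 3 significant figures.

⟨z^2⟩ ≈ 20.2

The expectation value is the |χ|²-weighted average of z^2: ∫ z^2|χ|² dz.
Differentiating ∫e^(−αz²) dz = √(π/α) under α to get the higher moments, the ratio of the moment integral to the normalization integral gives ⟨z²⟩ = 5·w^2/2.
Putting w = 2.84 gives 20.16.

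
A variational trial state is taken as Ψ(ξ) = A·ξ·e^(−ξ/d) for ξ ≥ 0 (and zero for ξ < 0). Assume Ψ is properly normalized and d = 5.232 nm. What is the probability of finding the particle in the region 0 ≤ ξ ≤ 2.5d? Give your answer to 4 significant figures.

The probability is P = ∫ |Ψ|² dξ over [0, 2.5d].
The normalization integral ∫|Ψ|²dξ over the whole domain equals d^3/4·A², and A² cancels in the ratio.
Let u = ξ/d; then A² and the length scale cancel, so P = ∫_{0}^{2.5} u^2·e^(-2·u) du ÷ ∫_{0}^{∞} u^2·e^(-2·u) du.
Using ∫ u^2·e^(-2·u) du = -(2·u^2 + 2·u + 1)·e^(-2·u)/4, the numerator is 1/4 - 37·e^(-5)/8 and the denominator is 1/4.
This works out to P = 0.87535.

P ≈ 0.8753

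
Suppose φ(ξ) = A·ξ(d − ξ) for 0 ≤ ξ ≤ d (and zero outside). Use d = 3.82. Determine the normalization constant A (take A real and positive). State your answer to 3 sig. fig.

A ≈ 0.192

The normalization condition is ∫|φ|² dξ = 1 from 0 to d.
∫|φ|² dξ = A²·(d^5/30).
Hence A² = 1/[d^5/30].
Plugging in d = 3.82 yields A = 0.1920.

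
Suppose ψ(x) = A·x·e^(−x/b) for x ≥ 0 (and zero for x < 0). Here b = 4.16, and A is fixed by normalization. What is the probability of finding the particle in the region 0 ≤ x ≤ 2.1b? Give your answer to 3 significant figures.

|ψ|² is the probability density, so P = ∫_{0}^{2.1b} |ψ|² dx.
With A² fixed by ∫|ψ|² = 1, i.e. A² = (b^3/4)^(−1), substitute and integrate.
In terms of u = x/b (A² and the length scale cancel between numerator and denominator), P = [∫_{0}^{2.1} u^2·e^(-2·u) du] / [∫_{0}^{∞} u^2·e^(-2·u) du].
An antiderivative of u^2·e^(-2·u) is -(2·u^2 + 2·u + 1)·e^(-2·u)/4; evaluating from 0 to 2.1 gives 1/4 - 701·e^(-21/5)/200, while the full integral is 1/4.
Evaluating gives P = 0.7898.

P ≈ 0.790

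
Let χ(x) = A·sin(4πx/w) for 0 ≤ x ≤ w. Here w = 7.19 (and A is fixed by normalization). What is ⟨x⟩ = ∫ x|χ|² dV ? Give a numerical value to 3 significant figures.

⟨x⟩ ≈ 3.60

⟨x⟩ = ∫ x |χ|² dx over the full domain.
With ∫₀^w sin²(nπx/w) dx = w/2, evaluating both integrals, ⟨x⟩ = w/2.
With w = 7.19, ⟨x⟩ = 3.595.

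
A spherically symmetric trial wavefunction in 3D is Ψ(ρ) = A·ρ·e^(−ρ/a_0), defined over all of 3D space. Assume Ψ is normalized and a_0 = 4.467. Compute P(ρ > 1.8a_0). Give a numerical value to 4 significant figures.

P ≈ 0.7064

Integrate the radial probability density 4πρ²|Ψ|² over ρ > 1.8a_0.
Normalization gives A² = 1/(3·π·a_0^5).
Let u = ρ/a_0; then A², 4π and the length scale all cancel, so P = ∫_{1.8}^{∞} u^4·e^(-2·u) du ÷ ∫_{0}^{∞} u^4·e^(-2·u) du.
With ∫ u^4·e^(-2·u) du = -(u^4/2 + u^3 + 3·u^2/2 + 3·u/2 + 3/4)·e^(-2·u) + C, the region integral is ≈ 0.529829 and the full one is 3/4.
The region integral divided by the full integral gives P = 0.70644.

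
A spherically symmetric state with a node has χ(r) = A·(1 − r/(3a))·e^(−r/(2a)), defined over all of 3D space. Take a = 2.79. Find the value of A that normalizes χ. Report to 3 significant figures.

Require ∫ |χ|² 4πr² dr = 1 over the whole domain.
Using ∫₀^∞ rⁿ e^(−αr) dr = n!/αⁿ⁺¹, carrying out the integral gives A² · 8·π·a^3/3.
So A² = (8·π·a^3/3)^(−1).
Plugging in a = 2.79 yields A = 0.07414.

A ≈ 0.0741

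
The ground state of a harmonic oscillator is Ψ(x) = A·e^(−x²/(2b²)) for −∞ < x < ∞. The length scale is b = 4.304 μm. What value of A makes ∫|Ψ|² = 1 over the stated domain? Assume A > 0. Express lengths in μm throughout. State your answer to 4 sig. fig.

Normalization requires ∫|Ψ|² dx = 1, integrated from −∞ to ∞.
With ∫_{−∞}^{∞} x^(2m) e^(−αx²) dx = (2m−1)!!·√π / (2^m α^(m+1/2)), carrying out the integral gives A² · √(π)·b.
Setting this equal to 1 gives A² = 1/(√(π)·b).
Substituting b = 4.304 gives A² = 0.13108, so A = 0.36206.

A ≈ 0.3621 μm^(-1/2)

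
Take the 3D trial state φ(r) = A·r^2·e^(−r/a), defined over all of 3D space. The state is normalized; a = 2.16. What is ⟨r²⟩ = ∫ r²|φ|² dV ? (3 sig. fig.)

⟨r^2⟩ ≈ 65.3

The expectation value is the |φ|²-weighted average of r^2: ∫ r^2|φ|² 4πr² dr.
Using ∫₀^∞ rⁿ e^(−αr) dr = n!/αⁿ⁺¹, since the A² factors cancel between numerator and denominator, ⟨r²⟩ = 14·a^2.
With a = 2.16, ⟨r^2⟩ = 65.32.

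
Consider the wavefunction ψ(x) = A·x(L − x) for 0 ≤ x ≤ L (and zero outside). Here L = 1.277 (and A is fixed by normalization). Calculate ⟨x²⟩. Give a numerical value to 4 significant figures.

⟨x^2⟩ ≈ 0.4659

⟨x²⟩ = ∫ x^2 |ψ|² dx over the full domain.
Evaluating both integrals, ⟨x²⟩ = 2·L^2/7.
Putting L = 1.277 gives 0.46592.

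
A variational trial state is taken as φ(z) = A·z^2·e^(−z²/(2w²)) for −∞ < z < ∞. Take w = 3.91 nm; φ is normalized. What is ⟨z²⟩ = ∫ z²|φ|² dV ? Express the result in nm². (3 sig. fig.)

⟨z^2⟩ ≈ 38.2 nm^2

The expectation value is the |φ|²-weighted average of z^2: ∫ z^2|φ|² dz.
With ∫_{−∞}^{∞} z^(2m) e^(−αz²) dz = (2m−1)!!·√π / (2^m α^(m+1/2)), evaluating both integrals, ⟨z²⟩ = 5·w^2/2.
Putting w = 3.91 gives 38.22.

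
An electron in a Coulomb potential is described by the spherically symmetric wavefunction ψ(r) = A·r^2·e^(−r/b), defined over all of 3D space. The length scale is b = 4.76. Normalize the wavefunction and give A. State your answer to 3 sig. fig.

A ≈ 0.000505

We need A² ∫|f|² 4πr² dr = 1, taking the integral from 0 to ∞.
(Spherical symmetry: dV = 4πr² dr.)
Using ∫₀^∞ rⁿ e^(−αr) dr = n!/αⁿ⁺¹, carrying out the integral gives A² · 45·π·b^7/2.
Setting this equal to 1 gives A² = 1/(45·π·b^7/2).
Substituting b = 4.76 gives A² = 2.555E-7, so A = 0.0005055.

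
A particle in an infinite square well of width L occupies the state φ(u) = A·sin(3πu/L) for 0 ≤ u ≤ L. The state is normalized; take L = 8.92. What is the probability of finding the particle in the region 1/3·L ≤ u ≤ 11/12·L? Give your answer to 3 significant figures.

P ≈ 0.636

The probability is P = ∫ |φ|² du over [1/3·L, 11/12·L].
With A² fixed by ∫|φ|² = 1, i.e. A² = (L/2)^(−1), substitute and integrate.
In terms of t = u/L (A² and the length scale cancel between numerator and denominator), P = [∫_{1/3}^{11/12} sin(3·π·t)^2 dt] / [∫_{0}^{1} sin(3·π·t)^2 dt].
Using ∫ sin(3·π·t)^2 dt = t/2 - sin(6·π·t)/(12·π), the numerator is 1/(12·π) + 7/24 and the denominator is 1/2.
Evaluating gives P = (2 + 7·π)/(12·π).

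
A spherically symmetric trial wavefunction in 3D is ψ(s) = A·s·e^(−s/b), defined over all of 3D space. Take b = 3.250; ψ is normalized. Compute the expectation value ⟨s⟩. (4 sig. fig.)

⟨s⟩ = ∫ s |ψ|² 4πs² ds over the full domain.
Recall ∫₀^∞ s^m e^(−s/β) ds = m!·β^(m+1), the ratio of the moment integral to the normalization integral gives ⟨s⟩ = 5·b/2.
Putting b = 3.250 gives 8.1250.

⟨s⟩ ≈ 8.125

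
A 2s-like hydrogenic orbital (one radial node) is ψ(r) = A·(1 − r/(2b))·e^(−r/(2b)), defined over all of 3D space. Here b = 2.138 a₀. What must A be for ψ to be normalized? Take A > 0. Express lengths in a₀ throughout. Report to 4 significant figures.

A ≈ 0.06381 a₀^(-3/2)

The normalization condition is ∫|ψ|² 4πr² dr = 1 from 0 to ∞.
Recall ∫₀^∞ r^m e^(−r/β) dr = m!·β^(m+1), ∫|ψ|² 4πr² dr = A²·(8·π·b^3).
Hence A² = 1/[8·π·b^3].
Substituting b = 2.138 gives A² = 0.0040713, so A = 0.063807.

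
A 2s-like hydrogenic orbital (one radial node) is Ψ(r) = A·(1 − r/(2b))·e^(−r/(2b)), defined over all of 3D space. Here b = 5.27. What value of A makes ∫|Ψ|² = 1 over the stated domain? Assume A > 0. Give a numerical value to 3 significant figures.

A ≈ 0.0165

Normalization requires ∫|Ψ|² 4πr² dr = 1, integrated from 0 to ∞.
The angular integral contributes 4π, leaving ∫₀^∞ r²|Ψ|² dr.
Recall ∫₀^∞ r^m e^(−r/β) dr = m!·β^(m+1), ∫|Ψ|² 4πr² dr = A²·(8·π·b^3).
Setting this equal to 1 gives A² = 1/(8·π·b^3).
Substituting b = 5.27 gives A² = 0.0002718, so A = 0.01649.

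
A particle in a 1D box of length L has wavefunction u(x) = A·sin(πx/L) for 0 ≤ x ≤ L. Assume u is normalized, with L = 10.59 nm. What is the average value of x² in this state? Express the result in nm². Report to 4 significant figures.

By definition ⟨x²⟩ = ∫ x^2 |u(x)|² dx.
The ratio of the moment integral to the normalization integral gives ⟨x²⟩ = -L^2/(2·π^2) + L^2/3.
With L = 10.59, ⟨x^2⟩ = 31.701.

⟨x^2⟩ ≈ 31.70 nm^2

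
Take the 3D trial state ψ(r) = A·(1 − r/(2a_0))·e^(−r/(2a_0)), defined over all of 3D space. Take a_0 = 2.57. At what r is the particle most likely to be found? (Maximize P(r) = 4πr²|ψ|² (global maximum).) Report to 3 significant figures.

Set d/dr [P(r) = 4πr²|ψ|²] = 0 and solve for r > 0.
This gives r = a_0·(√(5) + 3).
With a_0 = 2.57, the most probable radial distance is 13.46.

r ≈ 13.5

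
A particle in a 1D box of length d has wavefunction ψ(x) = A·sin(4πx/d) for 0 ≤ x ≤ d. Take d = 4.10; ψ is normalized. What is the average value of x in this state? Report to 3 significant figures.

⟨x⟩ ≈ 2.05

⟨x⟩ = ∫ x |ψ|² dx over the full domain.
Evaluating both integrals, ⟨x⟩ = d/2.
Putting d = 4.10 gives 2.050.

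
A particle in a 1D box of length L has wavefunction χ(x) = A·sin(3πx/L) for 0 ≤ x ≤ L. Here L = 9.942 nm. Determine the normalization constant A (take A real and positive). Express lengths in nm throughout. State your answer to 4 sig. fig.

A ≈ 0.4485 nm^(-1/2)

The normalization condition is ∫|χ|² dx = 1 from 0 to L.
The integral (without the A² prefactor) comes out to L/2.
With L = 9.942: A² = 0.20117 and A = 0.44852.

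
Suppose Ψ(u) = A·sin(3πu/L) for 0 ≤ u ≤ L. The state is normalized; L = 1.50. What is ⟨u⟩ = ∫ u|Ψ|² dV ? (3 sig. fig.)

By definition ⟨u⟩ = ∫ u |Ψ(u)|² du.
Since the A² factors cancel between numerator and denominator, ⟨u⟩ = L/2.
With L = 1.50, ⟨u⟩ = 0.7500.

⟨u⟩ ≈ 0.750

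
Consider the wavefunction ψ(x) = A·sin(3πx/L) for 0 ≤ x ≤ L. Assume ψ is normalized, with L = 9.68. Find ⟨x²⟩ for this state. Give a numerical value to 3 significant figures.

⟨x²⟩ = ∫ x^2 |ψ|² dx over the full domain.
With ∫₀^L sin²(nπx/L) dx = L/2, the ratio of the moment integral to the normalization integral gives ⟨x²⟩ = -L^2/(18·π^2) + L^2/3.
With L = 9.68, ⟨x^2⟩ = 30.71.

⟨x^2⟩ ≈ 30.7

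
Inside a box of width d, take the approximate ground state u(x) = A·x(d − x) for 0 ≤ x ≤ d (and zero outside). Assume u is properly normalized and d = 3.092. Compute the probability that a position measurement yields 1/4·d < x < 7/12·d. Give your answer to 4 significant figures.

P = ∫_{1/4·d}^{7/12·d} |u(x)|² dx.
With A² fixed by ∫|u|² = 1, i.e. A² = (d^5/30)^(−1), substitute and integrate.
In terms of t = x/d (A² and the length scale cancel between numerator and denominator), P = [∫_{1/4}^{7/12} t^2·(1 - t)^2 dt] / [∫_{0}^{1} t^2·(1 - t)^2 dt].
An antiderivative of t^2·(1 - t)^2 is t^3·(6·t^2 - 15·t + 10)/30; evaluating from 1/4 to 7/12 gives ≈ 0.0183288, while the full integral is 1/30.
Taking the ratio, P = 0.54986.

P ≈ 0.5499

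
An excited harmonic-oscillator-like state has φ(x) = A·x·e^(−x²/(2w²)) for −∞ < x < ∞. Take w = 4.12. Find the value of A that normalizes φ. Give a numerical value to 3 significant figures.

A ≈ 0.127

We need A² ∫|f|² dx = 1, taking the integral from −∞ to ∞.
∫|φ|² dx = A²·(√(π)·w^3/2).
So A² = (√(π)·w^3/2)^(−1).
With w = 4.12: A² = 0.01613 and A = 0.1270.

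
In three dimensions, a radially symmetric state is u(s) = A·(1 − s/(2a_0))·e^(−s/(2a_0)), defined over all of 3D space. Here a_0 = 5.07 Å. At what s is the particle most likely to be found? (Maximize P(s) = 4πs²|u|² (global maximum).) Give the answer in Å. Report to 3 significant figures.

s ≈ 26.5 Å

Set d/ds [P(s) = 4πs²|u|²] = 0 and solve for s > 0.
Solving yields s = a_0·(√(5) + 3).
With a_0 = 5.07, the most probable radial distance is 26.55 Å.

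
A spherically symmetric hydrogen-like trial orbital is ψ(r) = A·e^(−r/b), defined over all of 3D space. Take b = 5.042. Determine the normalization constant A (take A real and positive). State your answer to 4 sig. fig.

A ≈ 0.04983

Normalization requires ∫|ψ|² 4πr² dr = 1, integrated from 0 to ∞.
In 3D with spherical symmetry the volume element is 4πr² dr.
With ∫₀^∞ r^2 e^(−αr) dr = 2!/α^3, carrying out the integral gives A² · π·b^3.
Hence A² = 1/[π·b^3].
With b = 5.042: A² = 0.0024834 and A = 0.049833.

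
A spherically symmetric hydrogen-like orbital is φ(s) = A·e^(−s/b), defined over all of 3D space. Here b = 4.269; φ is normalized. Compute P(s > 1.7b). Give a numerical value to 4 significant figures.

P ≈ 0.3397

P = ∫ |φ|² 4πs² ds over s > 1.7b.
The full normalization integral is A²·[π·b^3] = 1, fixing A².
In terms of u = s/b (A², 4π and the length scale all cancel between numerator and denominator), P = [∫_{1.7}^{∞} u^2·e^(-2·u) du] / [∫_{0}^{∞} u^2·e^(-2·u) du].
Using ∫ u^2·e^(-2·u) du = -(2·u^2 + 2·u + 1)·e^(-2·u)/4, the numerator is 509·e^(-17/5)/200 and the denominator is 1/4.
Taking the ratio yields P = 0.33974.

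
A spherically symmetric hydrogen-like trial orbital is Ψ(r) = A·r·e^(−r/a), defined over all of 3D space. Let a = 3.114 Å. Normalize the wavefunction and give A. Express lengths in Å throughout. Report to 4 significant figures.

We need A² ∫|f|² 4πr² dr = 1, taking the integral from 0 to ∞.
In 3D with spherical symmetry the volume element is 4πr² dr.
With ∫₀^∞ r^4 e^(−αr) dr = 4!/α^5, with Ψ = A·r·e^(−r/a), the integral evaluates to A²·[3·π·a^5].
Substituting a = 3.114 gives A² = 0.00036236, so A = 0.019036.

A ≈ 0.01904 Å^(-5/2)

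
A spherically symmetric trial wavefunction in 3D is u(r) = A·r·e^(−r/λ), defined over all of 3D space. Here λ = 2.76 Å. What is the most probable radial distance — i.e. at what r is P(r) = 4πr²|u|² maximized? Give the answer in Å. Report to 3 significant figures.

Set d/dr [P(r) = 4πr²|u|²] = 0 and solve for r > 0.
Solving yields r = 2·λ.
With λ = 2.76, the most probable radial distance is 5.520 Å.

r ≈ 5.52 Å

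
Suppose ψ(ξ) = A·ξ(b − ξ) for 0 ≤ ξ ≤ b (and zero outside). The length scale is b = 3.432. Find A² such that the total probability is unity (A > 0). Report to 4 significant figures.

Normalization requires ∫|ψ|² dξ = 1, integrated from 0 to b.
Expanding the polynomial and integrating term by term, ∫|ψ|² dξ = A²·(b^5/30).
Hence A² = 1/[b^5/30].
Plugging in b = 3.432 yields A = 0.25101.

A^2 ≈ 0.06301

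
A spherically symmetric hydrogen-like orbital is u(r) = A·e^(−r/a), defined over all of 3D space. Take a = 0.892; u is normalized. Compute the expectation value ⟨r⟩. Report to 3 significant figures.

⟨r⟩ ≈ 1.34

⟨r⟩ = ∫ r |u|² 4πr² dr over the full domain.
With ∫₀^∞ r^3 e^(−αr) dr = 3!/α^4, the ratio of the moment integral to the normalization integral gives ⟨r⟩ = 3·a/2.
With a = 0.892, ⟨r⟩ = 1.338.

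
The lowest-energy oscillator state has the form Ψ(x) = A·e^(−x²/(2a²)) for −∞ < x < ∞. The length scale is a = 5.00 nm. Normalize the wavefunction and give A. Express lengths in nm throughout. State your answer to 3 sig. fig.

A ≈ 0.336 nm^(-1/2)

Normalization requires ∫|Ψ|² dx = 1, integrated from −∞ to ∞.
The integral (without the A² prefactor) comes out to √(π)·a.
So A² = (√(π)·a)^(−1).
Substituting a = 5.00 gives A² = 0.1128, so A = 0.3359.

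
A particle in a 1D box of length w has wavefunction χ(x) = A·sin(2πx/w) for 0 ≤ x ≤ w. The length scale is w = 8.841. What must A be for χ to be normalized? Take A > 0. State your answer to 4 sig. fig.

Require ∫ |χ|² dx = 1 over the whole domain.
With χ = A·sin(2πx/w), the integral evaluates to A²·[w/2].
Hence A² = 1/[w/2].
With w = 8.841: A² = 0.22622 and A = 0.47562.

A ≈ 0.4756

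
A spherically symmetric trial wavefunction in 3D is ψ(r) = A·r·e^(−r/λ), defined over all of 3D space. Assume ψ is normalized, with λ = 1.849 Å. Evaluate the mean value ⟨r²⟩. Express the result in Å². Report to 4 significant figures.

The expectation value is the |ψ|²-weighted average of r^2: ∫ r^2|ψ|² 4πr² dr.
The ratio of the moment integral to the normalization integral gives ⟨r²⟩ = 15·λ^2/2.
Putting λ = 1.849 gives 25.641.

⟨r^2⟩ ≈ 25.64 Å^2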